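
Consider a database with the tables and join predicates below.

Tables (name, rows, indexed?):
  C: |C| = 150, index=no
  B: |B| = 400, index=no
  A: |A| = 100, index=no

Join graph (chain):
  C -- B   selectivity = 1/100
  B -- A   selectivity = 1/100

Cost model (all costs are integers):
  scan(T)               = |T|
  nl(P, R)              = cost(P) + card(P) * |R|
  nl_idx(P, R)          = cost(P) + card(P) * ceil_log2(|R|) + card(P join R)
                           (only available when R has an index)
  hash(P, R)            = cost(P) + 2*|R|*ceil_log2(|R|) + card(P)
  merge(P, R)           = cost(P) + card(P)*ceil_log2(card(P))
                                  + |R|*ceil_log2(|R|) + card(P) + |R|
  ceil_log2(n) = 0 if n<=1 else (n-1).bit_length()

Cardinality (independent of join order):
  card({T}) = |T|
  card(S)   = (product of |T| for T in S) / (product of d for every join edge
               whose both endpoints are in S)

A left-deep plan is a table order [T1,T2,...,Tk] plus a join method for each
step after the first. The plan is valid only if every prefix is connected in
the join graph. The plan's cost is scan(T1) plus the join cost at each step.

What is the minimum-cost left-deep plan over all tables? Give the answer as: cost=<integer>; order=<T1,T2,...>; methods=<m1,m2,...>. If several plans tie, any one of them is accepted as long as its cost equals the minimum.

Selinger DP (subsets sized 1..n):
  {C}: scan cost=150, card=150
  {B}: scan cost=400, card=400
  {A}: scan cost=100, card=100
  {BC}: card=600; try (C,hash)→3200, (B,merge)→5500, (C,merge)→5750, (B,hash)→7500, (B,nl)→60150, (C,nl)→60400; best=3200 via (C,hash)
  {AB}: card=400; try (A,hash)→2200, (B,merge)→4900, (A,merge)→5200, (B,hash)→7400, (B,nl)→40100, (A,nl)→40400; best=2200 via (A,hash)
  {ABC}: card=600; try (C,hash)→5000, (A,hash)→5200, (C,merge)→7550, (A,merge)→10600, (C,nl)→62200, (A,nl)→63200; best=5000 via (C,hash)

cost=5000; order=B,A,C; methods=hash,hash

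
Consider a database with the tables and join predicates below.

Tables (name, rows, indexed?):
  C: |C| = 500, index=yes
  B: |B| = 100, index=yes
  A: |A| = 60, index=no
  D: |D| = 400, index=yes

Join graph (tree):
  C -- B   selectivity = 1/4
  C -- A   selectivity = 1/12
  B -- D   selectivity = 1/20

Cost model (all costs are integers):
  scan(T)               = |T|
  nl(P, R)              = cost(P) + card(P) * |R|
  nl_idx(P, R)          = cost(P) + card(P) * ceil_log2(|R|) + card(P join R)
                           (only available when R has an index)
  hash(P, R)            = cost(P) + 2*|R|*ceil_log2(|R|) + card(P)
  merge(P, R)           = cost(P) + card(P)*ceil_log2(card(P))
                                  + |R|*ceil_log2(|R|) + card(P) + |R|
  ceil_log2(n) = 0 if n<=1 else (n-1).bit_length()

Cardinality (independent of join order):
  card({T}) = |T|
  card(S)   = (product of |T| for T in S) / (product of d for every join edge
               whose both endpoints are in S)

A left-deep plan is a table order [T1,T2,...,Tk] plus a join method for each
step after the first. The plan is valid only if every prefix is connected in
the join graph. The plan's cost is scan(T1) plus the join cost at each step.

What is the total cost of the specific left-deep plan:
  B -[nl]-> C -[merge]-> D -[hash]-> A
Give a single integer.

step 1: scan B: cost=100, card=100
step 2: join C via nl
    card(P join C) = 100*500/(4) = 12500
    cost = 100 + 100*500 = 50100
step 3: join D via merge
    card(P join D) = 12500*400/(20) = 250000
    cost = 50100 + 12500*14 + 400*9 + 12500 + 400 = 241600
step 4: join A via hash
    card(P join A) = 250000*60/(12) = 1250000
    cost = 241600 + 2*60*6 + 250000 = 492320

492320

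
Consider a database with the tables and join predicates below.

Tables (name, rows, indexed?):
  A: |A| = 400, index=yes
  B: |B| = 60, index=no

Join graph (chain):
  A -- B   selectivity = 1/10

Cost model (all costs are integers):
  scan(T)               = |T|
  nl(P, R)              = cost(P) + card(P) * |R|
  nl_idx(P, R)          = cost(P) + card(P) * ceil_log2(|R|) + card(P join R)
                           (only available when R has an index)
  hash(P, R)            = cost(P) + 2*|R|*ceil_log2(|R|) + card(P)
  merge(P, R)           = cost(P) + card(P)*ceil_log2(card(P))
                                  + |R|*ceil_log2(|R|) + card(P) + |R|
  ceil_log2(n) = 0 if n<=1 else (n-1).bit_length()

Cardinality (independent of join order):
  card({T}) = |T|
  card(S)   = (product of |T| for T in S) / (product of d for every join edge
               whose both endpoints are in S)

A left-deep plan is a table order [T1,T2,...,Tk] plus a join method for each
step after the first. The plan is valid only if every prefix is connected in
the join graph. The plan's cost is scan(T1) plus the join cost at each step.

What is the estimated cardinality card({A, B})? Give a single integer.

2400

Tables in S: A(400), B(60)
Edges inside S: A-B(d=10)
numerator = 400 * 60 = 24000
denominator = 10 = 10
card(S) = 24000 / 10 = 2400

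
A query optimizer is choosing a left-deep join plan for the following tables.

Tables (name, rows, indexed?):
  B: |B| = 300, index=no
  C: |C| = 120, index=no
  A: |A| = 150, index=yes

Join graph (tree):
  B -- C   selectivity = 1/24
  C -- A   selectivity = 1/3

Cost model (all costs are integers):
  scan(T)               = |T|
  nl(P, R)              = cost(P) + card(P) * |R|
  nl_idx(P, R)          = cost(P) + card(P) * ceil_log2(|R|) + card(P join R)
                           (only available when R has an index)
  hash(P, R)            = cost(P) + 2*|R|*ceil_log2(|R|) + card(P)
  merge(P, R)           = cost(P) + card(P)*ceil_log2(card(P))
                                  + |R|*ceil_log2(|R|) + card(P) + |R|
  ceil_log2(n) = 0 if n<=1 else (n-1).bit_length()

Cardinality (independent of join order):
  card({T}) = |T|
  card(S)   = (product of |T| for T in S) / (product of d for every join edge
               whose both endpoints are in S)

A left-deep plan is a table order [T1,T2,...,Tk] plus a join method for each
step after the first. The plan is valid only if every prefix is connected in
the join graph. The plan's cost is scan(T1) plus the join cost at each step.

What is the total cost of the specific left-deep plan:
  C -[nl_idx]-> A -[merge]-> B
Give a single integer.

step 1: scan C: cost=120, card=120
step 2: join A via nl_idx
    card(P join A) = 120*150/(3) = 6000
    cost = 120 + 120*8 + 6000 = 7080
step 3: join B via merge
    card(P join B) = 6000*300/(24) = 75000
    cost = 7080 + 6000*13 + 300*9 + 6000 + 300 = 94080

94080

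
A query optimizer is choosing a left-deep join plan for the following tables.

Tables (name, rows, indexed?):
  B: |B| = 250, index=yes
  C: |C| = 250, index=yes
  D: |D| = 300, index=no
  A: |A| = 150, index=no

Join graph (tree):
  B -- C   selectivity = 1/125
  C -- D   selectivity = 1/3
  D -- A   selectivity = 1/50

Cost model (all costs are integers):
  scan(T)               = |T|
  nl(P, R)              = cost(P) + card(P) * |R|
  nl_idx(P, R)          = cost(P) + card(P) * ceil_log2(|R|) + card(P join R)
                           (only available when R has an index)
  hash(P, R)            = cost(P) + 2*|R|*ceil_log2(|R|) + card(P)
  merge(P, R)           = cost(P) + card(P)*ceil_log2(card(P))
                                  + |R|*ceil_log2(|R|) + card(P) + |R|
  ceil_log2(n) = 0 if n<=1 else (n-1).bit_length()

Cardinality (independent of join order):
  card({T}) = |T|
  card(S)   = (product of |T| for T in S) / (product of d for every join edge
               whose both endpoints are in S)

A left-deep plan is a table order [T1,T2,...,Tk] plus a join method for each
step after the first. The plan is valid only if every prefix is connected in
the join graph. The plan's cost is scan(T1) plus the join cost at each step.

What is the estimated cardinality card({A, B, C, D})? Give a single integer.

150000

Tables in S: A(150), B(250), C(250), D(300)
Edges inside S: B-C(d=125), C-D(d=3), D-A(d=50)
numerator = 150 * 250 * 250 * 300 = 2812500000
denominator = 125 * 3 * 50 = 18750
card(S) = 2812500000 / 18750 = 150000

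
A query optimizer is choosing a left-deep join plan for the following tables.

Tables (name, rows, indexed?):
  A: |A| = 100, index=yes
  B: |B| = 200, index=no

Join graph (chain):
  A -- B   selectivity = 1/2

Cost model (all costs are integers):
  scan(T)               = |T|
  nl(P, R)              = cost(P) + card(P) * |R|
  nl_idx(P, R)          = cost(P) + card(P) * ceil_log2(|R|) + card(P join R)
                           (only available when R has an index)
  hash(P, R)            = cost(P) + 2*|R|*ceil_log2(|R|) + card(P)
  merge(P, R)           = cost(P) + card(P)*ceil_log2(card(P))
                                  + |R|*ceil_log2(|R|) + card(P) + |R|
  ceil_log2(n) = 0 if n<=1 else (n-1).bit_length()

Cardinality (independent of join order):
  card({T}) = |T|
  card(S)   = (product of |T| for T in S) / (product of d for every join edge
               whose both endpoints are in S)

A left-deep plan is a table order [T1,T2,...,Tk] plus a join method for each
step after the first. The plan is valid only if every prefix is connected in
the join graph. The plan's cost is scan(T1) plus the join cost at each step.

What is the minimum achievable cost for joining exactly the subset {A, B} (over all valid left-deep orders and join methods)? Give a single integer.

1800

Selinger DP over subsets of {A,B}:
  {A}: scan cost=100, card=100
  {B}: scan cost=200, card=200
  {AB}: card=10000; try (A,hash)→1800, (B,merge)→2700, (A,merge)→2800, (B,hash)→3400, (A,nl_idx)→11600, (B,nl)→20100 …(+1); best=1800 via (A,hash)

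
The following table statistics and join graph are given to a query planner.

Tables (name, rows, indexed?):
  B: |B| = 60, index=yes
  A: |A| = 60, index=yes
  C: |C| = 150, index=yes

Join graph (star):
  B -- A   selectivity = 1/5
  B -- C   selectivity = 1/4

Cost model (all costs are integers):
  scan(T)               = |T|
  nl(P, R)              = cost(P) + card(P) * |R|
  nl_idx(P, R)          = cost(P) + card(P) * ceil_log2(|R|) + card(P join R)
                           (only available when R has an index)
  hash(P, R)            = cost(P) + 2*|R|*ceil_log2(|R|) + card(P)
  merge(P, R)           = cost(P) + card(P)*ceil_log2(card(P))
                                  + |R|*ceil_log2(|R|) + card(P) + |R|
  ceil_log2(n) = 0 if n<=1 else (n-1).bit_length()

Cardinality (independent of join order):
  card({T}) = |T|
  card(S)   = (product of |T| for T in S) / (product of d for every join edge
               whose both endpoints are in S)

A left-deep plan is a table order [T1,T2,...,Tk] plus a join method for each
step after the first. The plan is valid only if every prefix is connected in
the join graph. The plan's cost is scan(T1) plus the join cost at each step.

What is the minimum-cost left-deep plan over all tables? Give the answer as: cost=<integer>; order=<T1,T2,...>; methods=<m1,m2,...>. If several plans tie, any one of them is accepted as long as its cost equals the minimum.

cost=3960; order=A,B,C; methods=hash,hash

Selinger DP (subsets sized 1..n):
  {B}: scan cost=60, card=60
  {A}: scan cost=60, card=60
  {C}: scan cost=150, card=150
  {AB}: card=720; try (B,hash)→840, (A,hash)→840, (B,merge)→900, (A,merge)→900, (B,nl_idx)→1140, (A,nl_idx)→1140 …(+2); best=840 via (B,hash)
  {BC}: card=2250; try (B,hash)→1020, (C,merge)→1830, (B,merge)→1920, (C,hash)→2520, (C,nl_idx)→2790, (B,nl_idx)→3300 …(+2); best=1020 via (B,hash)
  {ABC}: card=27000; try (C,hash)→3960, (A,hash)→3990, (C,merge)→10110, (A,merge)→30690, (C,nl_idx)→33600, (A,nl_idx)→41520 …(+2); best=3960 via (C,hash)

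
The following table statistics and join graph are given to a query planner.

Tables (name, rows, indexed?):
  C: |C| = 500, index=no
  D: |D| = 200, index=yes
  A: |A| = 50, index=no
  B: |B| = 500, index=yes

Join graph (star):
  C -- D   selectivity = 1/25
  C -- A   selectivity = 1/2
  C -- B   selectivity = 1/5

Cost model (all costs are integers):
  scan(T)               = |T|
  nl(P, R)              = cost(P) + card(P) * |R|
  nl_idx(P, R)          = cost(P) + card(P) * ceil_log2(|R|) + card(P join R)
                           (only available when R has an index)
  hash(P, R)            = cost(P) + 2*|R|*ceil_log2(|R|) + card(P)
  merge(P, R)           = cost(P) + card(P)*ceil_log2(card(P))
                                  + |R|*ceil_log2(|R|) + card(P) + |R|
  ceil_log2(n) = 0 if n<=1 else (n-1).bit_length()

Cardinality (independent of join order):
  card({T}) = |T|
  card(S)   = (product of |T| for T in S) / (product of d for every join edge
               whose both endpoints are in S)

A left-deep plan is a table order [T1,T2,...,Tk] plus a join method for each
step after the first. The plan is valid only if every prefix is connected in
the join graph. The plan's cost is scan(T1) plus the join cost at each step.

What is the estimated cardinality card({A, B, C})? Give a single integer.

Tables in S: A(50), B(500), C(500)
Edges inside S: C-A(d=2), C-B(d=5)
numerator = 50 * 500 * 500 = 12500000
denominator = 2 * 5 = 10
card(S) = 12500000 / 10 = 1250000

1250000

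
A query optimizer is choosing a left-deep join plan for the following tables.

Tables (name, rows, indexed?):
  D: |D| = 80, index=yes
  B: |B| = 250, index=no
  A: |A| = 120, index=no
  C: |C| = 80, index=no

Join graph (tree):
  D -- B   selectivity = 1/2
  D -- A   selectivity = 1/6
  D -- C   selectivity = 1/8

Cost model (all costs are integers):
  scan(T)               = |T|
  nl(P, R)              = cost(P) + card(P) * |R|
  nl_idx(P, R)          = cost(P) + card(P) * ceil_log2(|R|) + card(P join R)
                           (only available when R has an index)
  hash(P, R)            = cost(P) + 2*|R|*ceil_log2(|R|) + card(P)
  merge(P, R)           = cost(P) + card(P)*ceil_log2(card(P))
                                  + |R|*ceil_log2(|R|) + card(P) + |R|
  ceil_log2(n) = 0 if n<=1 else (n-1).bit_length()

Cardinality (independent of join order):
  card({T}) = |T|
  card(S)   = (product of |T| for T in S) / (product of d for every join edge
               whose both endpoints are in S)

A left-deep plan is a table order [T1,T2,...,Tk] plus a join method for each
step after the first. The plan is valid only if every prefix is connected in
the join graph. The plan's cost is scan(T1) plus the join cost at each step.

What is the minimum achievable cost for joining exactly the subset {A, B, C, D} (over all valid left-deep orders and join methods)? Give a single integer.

Selinger DP over subsets of {A,B,C,D}:
  {D}: scan cost=80, card=80
  {B}: scan cost=250, card=250
  {A}: scan cost=120, card=120
  {C}: scan cost=80, card=80
  {BD}: card=10000; try (D,hash)→1620, (B,merge)→2970, (D,merge)→3140, (B,hash)→4160, (D,nl_idx)→12000, (B,nl)→20080 …(+1); best=1620 via (D,hash)
  {AD}: card=1600; try (D,hash)→1360, (A,merge)→1680, (D,merge)→1720, (A,hash)→1840, (D,nl_idx)→2560, (A,nl)→9680 …(+1); best=1360 via (D,hash)
  {CD}: card=800; try (D,hash)→1280, (C,hash)→1280, (D,merge)→1360, (C,merge)→1360, (D,nl_idx)→1440, (D,nl)→6480 …(+1); best=1280 via (D,hash)
  {ABD}: card=200000; try (B,hash)→6960, (A,hash)→13300, (B,merge)→22810, (A,merge)→152580, (B,nl)→401360, (A,nl)→1201620; best=6960 via (B,hash)
  {BCD}: card=100000; try (B,hash)→6080, (B,merge)→12330, (C,hash)→12740, (C,merge)→152260, (B,nl)→201280, (C,nl)→801620; best=6080 via (B,hash)
  {ACD}: card=16000; try (A,hash)→3760, (C,hash)→4080, (A,merge)→11040, (C,merge)→21200, (A,nl)→97280, (C,nl)→129360; best=3760 via (A,hash)
  {ABCD}: card=2000000; try (B,hash)→23760, (A,hash)→107760, (C,hash)→208080, (B,merge)→246010, (A,merge)→1807040, (C,merge)→3807600 …(+3); best=23760 via (B,hash)

23760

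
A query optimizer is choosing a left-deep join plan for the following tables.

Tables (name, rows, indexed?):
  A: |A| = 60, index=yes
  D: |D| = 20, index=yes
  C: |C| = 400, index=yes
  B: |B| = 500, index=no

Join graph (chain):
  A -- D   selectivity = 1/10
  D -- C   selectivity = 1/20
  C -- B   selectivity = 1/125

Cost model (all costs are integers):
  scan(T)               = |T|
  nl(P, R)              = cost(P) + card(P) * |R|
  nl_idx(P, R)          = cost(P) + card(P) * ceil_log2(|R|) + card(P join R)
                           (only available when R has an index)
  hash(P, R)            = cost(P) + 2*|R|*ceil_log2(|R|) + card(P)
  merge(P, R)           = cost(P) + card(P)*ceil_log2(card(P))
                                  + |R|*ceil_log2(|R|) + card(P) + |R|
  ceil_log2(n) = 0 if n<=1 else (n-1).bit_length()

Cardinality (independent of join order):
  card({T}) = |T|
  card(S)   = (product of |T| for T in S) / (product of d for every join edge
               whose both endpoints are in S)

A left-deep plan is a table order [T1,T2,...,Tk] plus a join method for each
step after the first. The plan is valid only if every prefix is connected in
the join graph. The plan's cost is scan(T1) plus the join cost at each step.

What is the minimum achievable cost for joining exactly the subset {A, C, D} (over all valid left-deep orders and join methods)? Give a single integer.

Selinger DP over subsets of {A,C,D}:
  {A}: scan cost=60, card=60
  {D}: scan cost=20, card=20
  {C}: scan cost=400, card=400
  {AD}: card=120; try (A,nl_idx)→260, (D,hash)→320, (D,nl_idx)→480, (A,merge)→560, (D,merge)→600, (A,hash)→760 …(+2); best=260 via (A,nl_idx)
  {CD}: card=400; try (C,nl_idx)→600, (D,hash)→1000, (D,nl_idx)→2800, (C,merge)→4140, (D,merge)→4520, (C,hash)→7240 …(+2); best=600 via (C,nl_idx)
  {ACD}: card=2400; try (A,hash)→1720, (C,nl_idx)→3740, (A,merge)→5020, (C,merge)→5220, (A,nl_idx)→5400, (C,hash)→7580 …(+2); best=1720 via (A,hash)

1720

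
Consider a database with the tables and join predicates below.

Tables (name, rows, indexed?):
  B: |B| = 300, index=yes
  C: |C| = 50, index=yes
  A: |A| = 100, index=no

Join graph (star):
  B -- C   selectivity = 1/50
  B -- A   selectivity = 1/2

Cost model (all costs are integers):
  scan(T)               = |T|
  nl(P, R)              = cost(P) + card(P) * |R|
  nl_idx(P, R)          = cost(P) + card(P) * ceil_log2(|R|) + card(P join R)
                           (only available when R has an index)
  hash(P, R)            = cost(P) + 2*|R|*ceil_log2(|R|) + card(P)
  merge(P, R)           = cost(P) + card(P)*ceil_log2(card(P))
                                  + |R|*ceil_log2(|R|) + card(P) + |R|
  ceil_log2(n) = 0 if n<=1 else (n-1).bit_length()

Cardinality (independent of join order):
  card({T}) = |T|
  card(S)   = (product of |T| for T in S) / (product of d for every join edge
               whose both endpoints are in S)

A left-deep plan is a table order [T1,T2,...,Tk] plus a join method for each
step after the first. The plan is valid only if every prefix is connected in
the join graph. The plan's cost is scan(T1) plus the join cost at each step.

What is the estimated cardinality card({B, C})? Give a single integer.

Tables in S: B(300), C(50)
Edges inside S: B-C(d=50)
numerator = 300 * 50 = 15000
denominator = 50 = 50
card(S) = 15000 / 50 = 300

300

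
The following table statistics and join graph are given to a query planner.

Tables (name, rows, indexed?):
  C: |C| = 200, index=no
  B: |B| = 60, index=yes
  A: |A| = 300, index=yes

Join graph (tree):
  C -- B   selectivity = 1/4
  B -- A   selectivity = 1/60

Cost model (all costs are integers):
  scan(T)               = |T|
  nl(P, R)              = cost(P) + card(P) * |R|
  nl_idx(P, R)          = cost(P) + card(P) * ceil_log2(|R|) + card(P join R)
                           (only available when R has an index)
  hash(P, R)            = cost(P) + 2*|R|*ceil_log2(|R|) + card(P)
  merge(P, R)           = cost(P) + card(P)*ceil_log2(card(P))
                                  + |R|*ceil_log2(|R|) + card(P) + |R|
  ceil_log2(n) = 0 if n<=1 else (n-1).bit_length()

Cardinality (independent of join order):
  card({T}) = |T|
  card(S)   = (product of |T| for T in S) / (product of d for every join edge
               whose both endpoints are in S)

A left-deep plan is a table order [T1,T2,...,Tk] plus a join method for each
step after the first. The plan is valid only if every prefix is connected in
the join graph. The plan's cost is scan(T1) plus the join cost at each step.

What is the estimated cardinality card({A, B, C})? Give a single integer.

15000

Tables in S: A(300), B(60), C(200)
Edges inside S: C-B(d=4), B-A(d=60)
numerator = 300 * 60 * 200 = 3600000
denominator = 4 * 60 = 240
card(S) = 3600000 / 240 = 15000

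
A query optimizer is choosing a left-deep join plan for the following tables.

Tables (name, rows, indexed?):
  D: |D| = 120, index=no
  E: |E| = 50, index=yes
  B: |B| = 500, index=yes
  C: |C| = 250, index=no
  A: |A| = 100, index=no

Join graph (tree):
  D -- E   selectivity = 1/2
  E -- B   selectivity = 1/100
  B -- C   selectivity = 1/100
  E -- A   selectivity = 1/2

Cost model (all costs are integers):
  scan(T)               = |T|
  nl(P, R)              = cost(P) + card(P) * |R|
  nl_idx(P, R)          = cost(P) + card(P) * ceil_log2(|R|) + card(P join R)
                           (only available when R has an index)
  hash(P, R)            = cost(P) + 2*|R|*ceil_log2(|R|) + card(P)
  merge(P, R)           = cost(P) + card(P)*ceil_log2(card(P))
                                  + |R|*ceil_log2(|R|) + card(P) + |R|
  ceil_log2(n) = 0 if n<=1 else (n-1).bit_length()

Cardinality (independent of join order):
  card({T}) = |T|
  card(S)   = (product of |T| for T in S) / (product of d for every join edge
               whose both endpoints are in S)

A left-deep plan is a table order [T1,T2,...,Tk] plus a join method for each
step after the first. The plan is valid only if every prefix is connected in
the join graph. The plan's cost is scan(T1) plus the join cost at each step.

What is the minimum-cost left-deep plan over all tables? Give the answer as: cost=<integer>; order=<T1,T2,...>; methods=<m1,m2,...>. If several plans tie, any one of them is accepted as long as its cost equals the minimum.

Selinger DP (subsets sized 1..n):
  {D}: scan cost=120, card=120
  {E}: scan cost=50, card=50
  {B}: scan cost=500, card=500
  {C}: scan cost=250, card=250
  {A}: scan cost=100, card=100
  {DE}: card=3000; try (E,hash)→840, (D,merge)→1360, (E,merge)→1430, (D,hash)→1780, (E,nl_idx)→3840, (D,nl)→6050 …(+1); best=840 via (E,hash)
  {BE}: card=250; try (B,nl_idx)→750, (E,hash)→1600, (E,nl_idx)→3750, (B,merge)→5400, (E,merge)→5850, (B,hash)→9100 …(+2); best=750 via (B,nl_idx)
  {AE}: card=2500; try (E,hash)→800, (A,merge)→1200, (E,merge)→1250, (A,hash)→1500, (E,nl_idx)→3200, (A,nl)→5050 …(+1); best=800 via (E,hash)
  {BC}: card=1250; try (B,nl_idx)→3750, (C,hash)→5000, (B,merge)→7500, (C,merge)→7750, (B,hash)→9500, (B,nl)→125250 …(+1); best=3750 via (B,nl_idx)
  {BDE}: card=15000; try (D,hash)→2680, (D,merge)→3960, (B,hash)→12840, (D,nl)→30750, (B,nl_idx)→42840, (B,merge)→44840 …(+1); best=2680 via (D,hash)
  {ADE}: card=150000; try (D,hash)→4980, (A,hash)→5240, (D,merge)→34260, (A,merge)→40640, (D,nl)→300800, (A,nl)→300840; best=4980 via (D,hash)
  {BCE}: card=625; try (C,hash)→5000, (C,merge)→5250, (E,hash)→5600, (E,nl_idx)→11875, (E,merge)→19100, (C,nl)→63250 …(+1); best=5000 via (C,hash)
  {ABE}: card=12500; try (A,hash)→2400, (A,merge)→3800, (B,hash)→12300, (A,nl)→25750, (B,nl_idx)→35800, (B,merge)→38300 …(+1); best=2400 via (A,hash)
  {BCDE}: card=37500; try (D,hash)→7305, (D,merge)→12835, (C,hash)→21680, (D,nl)→80000, (C,merge)→229930, (C,nl)→3752680; best=7305 via (D,hash)
  {ABDE}: card=750000; try (D,hash)→16580, (A,hash)→19080, (B,hash)→163980, (D,merge)→190860, (A,merge)→228480, (D,nl)→1502400 …(+4); best=16580 via (D,hash)
  {ABCE}: card=31250; try (A,hash)→7025, (A,merge)→12675, (C,hash)→18900, (A,nl)→67500, (C,merge)→192150, (C,nl)→3127400; best=7025 via (A,hash)
  {ABCDE}: card=1875000; try (D,hash)→39955, (A,hash)→46205, (D,merge)→507985, (A,merge)→645605, (C,hash)→770580, (D,nl)→3757025 …(+3); best=39955 via (D,hash)

cost=39955; order=E,B,C,A,D; methods=nl_idx,hash,hash,hash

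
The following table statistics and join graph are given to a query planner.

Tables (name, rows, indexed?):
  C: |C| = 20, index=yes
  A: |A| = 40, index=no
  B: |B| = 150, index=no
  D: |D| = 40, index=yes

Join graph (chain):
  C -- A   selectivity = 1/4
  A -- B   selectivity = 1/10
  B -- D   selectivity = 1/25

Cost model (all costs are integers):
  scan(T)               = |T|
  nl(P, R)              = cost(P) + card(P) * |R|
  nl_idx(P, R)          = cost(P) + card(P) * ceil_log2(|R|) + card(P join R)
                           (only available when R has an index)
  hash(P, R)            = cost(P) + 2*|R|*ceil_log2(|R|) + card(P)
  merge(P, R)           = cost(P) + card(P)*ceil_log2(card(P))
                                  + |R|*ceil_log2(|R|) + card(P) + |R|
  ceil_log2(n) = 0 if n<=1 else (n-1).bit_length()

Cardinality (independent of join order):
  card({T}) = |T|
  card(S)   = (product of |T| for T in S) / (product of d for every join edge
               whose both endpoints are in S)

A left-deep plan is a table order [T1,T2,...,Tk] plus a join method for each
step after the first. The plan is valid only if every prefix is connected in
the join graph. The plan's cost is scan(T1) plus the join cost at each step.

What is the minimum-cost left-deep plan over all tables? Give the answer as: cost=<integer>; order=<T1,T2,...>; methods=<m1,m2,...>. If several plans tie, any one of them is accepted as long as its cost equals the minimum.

Selinger DP (subsets sized 1..n):
  {C}: scan cost=20, card=20
  {A}: scan cost=40, card=40
  {B}: scan cost=150, card=150
  {D}: scan cost=40, card=40
  {AC}: card=200; try (C,hash)→280, (A,merge)→420, (C,merge)→440, (C,nl_idx)→440, (A,hash)→520, (A,nl)→820 …(+1); best=280 via (C,hash)
  {AB}: card=600; try (A,hash)→780, (B,merge)→1670, (A,merge)→1780, (B,hash)→2480, (B,nl)→6040, (A,nl)→6150; best=780 via (A,hash)
  {BD}: card=240; try (D,hash)→780, (D,nl_idx)→1290, (B,merge)→1670, (D,merge)→1780, (B,hash)→2480, (B,nl)→6040 …(+1); best=780 via (D,hash)
  {ABC}: card=3000; try (C,hash)→1580, (B,hash)→2880, (B,merge)→3430, (C,nl_idx)→6780, (C,merge)→7500, (C,nl)→12780 …(+1); best=1580 via (C,hash)
  {ABD}: card=960; try (A,hash)→1500, (D,hash)→1860, (A,merge)→3220, (D,nl_idx)→5340, (D,merge)→7660, (A,nl)→10380 …(+1); best=1500 via (A,hash)
  {ABCD}: card=4800; try (C,hash)→2660, (D,hash)→5060, (C,nl_idx)→11100, (C,merge)→12180, (C,nl)→20700, (D,nl_idx)→24380 …(+2); best=2660 via (C,hash)

cost=2660; order=B,D,A,C; methods=hash,hash,hash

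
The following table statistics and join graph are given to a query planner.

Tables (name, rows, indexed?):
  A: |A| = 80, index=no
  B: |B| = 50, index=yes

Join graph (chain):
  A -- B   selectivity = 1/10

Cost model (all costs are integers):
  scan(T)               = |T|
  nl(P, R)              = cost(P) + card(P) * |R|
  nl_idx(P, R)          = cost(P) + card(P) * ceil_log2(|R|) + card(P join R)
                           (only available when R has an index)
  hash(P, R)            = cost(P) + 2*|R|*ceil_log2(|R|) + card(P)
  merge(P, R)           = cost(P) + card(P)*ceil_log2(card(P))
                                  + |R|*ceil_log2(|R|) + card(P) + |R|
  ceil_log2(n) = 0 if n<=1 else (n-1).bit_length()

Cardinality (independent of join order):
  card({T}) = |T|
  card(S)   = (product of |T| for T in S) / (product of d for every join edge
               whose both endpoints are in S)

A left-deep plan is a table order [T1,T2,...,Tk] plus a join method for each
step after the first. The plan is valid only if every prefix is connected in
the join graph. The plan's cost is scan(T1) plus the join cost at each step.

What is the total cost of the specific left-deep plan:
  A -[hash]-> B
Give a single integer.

step 1: scan A: cost=80, card=80
step 2: join B via hash
    card(P join B) = 80*50/(10) = 400
    cost = 80 + 2*50*6 + 80 = 760

760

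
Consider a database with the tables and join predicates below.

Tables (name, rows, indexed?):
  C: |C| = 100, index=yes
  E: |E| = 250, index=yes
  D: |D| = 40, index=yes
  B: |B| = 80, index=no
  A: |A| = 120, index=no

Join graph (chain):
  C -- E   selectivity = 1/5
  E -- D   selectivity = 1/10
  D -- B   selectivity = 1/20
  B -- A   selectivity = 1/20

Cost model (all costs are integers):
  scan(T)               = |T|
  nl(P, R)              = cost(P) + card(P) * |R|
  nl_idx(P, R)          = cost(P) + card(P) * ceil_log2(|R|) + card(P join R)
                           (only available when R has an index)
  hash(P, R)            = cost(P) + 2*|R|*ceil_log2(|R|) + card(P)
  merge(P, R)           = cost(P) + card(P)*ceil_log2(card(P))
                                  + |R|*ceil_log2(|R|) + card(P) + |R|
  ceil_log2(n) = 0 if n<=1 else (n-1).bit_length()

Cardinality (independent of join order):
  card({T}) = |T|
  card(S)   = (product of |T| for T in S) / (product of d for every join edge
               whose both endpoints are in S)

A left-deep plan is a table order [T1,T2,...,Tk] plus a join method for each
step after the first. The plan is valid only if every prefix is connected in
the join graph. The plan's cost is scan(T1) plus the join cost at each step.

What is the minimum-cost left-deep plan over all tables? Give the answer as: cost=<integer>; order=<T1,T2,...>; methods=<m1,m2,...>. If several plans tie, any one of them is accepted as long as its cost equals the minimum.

Selinger DP (subsets sized 1..n):
  {C}: scan cost=100, card=100
  {E}: scan cost=250, card=250
  {D}: scan cost=40, card=40
  {B}: scan cost=80, card=80
  {A}: scan cost=120, card=120
  {CE}: card=5000; try (C,hash)→1900, (E,merge)→3150, (C,merge)→3300, (E,hash)→4200, (E,nl_idx)→5900, (C,nl_idx)→7000 …(+2); best=1900 via (C,hash)
  {DE}: card=1000; try (D,hash)→980, (E,nl_idx)→1360, (E,merge)→2570, (D,nl_idx)→2750, (D,merge)→2780, (E,hash)→4080 …(+2); best=980 via (D,hash)
  {BD}: card=160; try (D,hash)→640, (D,nl_idx)→720, (B,merge)→960, (D,merge)→1000, (B,hash)→1200, (B,nl)→3240 …(+1); best=640 via (D,hash)
  {AB}: card=480; try (B,hash)→1360, (A,merge)→1680, (B,merge)→1720, (A,hash)→1840, (A,nl)→9680, (B,nl)→9720; best=1360 via (B,hash)
  {CDE}: card=20000; try (C,hash)→3380, (D,hash)→7380, (C,merge)→12780, (C,nl_idx)→27980, (D,nl_idx)→51900, (D,merge)→72180 …(+2); best=3380 via (C,hash)
  {BDE}: card=4000; try (B,hash)→3100, (E,merge)→4330, (E,hash)→4800, (E,nl_idx)→5920, (B,merge)→12620, (E,nl)→40640 …(+1); best=3100 via (B,hash)
  {ABD}: card=960; try (D,hash)→2320, (A,hash)→2480, (A,merge)→3040, (D,nl_idx)→5200, (D,merge)→6440, (A,nl)→19840 …(+1); best=2320 via (D,hash)
  {BCDE}: card=80000; try (C,hash)→8500, (B,hash)→24500, (C,merge)→55900, (C,nl_idx)→111100, (B,merge)→324020, (C,nl)→403100 …(+1); best=8500 via (C,hash)
  {ABDE}: card=24000; try (E,hash)→7280, (A,hash)→8780, (E,merge)→15130, (E,nl_idx)→34000, (A,merge)→56060, (E,nl)→242320 …(+1); best=7280 via (E,hash)
  {ABCDE}: card=480000; try (C,hash)→32680, (A,hash)→90180, (C,merge)→392080, (C,nl_idx)→655280, (A,merge)→1449460, (C,nl)→2407280 …(+1); best=32680 via (C,hash)

cost=32680; order=A,B,D,E,C; methods=hash,hash,hash,hash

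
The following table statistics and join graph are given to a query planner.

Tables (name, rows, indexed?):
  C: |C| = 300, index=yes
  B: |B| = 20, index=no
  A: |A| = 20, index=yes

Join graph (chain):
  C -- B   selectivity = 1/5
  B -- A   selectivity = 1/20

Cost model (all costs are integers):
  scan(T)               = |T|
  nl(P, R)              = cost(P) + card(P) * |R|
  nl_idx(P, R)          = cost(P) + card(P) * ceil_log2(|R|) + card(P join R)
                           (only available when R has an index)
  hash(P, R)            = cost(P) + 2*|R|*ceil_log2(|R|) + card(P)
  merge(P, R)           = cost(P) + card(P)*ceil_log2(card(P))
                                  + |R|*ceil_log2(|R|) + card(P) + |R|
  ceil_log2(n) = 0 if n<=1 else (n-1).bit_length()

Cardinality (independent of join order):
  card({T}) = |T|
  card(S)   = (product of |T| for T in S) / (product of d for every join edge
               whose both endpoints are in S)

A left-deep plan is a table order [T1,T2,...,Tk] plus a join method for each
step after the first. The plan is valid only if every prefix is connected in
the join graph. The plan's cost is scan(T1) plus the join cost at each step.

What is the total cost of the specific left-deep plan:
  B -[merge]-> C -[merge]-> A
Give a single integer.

17660

step 1: scan B: cost=20, card=20
step 2: join C via merge
    card(P join C) = 20*300/(5) = 1200
    cost = 20 + 20*5 + 300*9 + 20 + 300 = 3140
step 3: join A via merge
    card(P join A) = 1200*20/(20) = 1200
    cost = 3140 + 1200*11 + 20*5 + 1200 + 20 = 17660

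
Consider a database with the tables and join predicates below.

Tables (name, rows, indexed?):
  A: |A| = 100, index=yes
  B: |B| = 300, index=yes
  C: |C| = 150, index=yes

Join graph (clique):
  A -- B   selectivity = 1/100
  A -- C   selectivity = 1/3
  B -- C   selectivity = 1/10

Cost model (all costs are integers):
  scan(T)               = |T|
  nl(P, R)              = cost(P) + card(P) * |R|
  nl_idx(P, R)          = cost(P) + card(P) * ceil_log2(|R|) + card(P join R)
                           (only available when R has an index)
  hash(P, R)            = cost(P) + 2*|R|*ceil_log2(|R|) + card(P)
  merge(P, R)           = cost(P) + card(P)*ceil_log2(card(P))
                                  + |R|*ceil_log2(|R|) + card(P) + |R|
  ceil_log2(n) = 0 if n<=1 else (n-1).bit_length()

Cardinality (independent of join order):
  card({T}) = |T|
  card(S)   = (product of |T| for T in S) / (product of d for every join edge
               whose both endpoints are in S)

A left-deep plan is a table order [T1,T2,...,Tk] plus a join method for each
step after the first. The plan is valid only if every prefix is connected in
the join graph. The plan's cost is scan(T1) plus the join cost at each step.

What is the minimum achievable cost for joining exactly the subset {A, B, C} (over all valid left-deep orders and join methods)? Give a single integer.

Selinger DP over subsets of {A,B,C}:
  {A}: scan cost=100, card=100
  {B}: scan cost=300, card=300
  {C}: scan cost=150, card=150
  {AB}: card=300; try (B,nl_idx)→1300, (A,hash)→2000, (A,nl_idx)→2700, (B,merge)→3900, (A,merge)→4100, (B,hash)→5600 …(+2); best=1300 via (B,nl_idx)
  {AC}: card=5000; try (A,hash)→1700, (C,merge)→2250, (A,merge)→2300, (C,hash)→2600, (C,nl_idx)→5900, (A,nl_idx)→6200 …(+2); best=1700 via (A,hash)
  {BC}: card=4500; try (C,hash)→3000, (B,merge)→4500, (C,merge)→4650, (B,hash)→5700, (B,nl_idx)→6000, (C,nl_idx)→7200 …(+2); best=3000 via (C,hash)
  {ABC}: card=1500; try (C,hash)→4000, (C,nl_idx)→5200, (C,merge)→5650, (A,hash)→8900, (B,hash)→12100, (A,nl_idx)→36000 …(+6); best=4000 via (C,hash)

4000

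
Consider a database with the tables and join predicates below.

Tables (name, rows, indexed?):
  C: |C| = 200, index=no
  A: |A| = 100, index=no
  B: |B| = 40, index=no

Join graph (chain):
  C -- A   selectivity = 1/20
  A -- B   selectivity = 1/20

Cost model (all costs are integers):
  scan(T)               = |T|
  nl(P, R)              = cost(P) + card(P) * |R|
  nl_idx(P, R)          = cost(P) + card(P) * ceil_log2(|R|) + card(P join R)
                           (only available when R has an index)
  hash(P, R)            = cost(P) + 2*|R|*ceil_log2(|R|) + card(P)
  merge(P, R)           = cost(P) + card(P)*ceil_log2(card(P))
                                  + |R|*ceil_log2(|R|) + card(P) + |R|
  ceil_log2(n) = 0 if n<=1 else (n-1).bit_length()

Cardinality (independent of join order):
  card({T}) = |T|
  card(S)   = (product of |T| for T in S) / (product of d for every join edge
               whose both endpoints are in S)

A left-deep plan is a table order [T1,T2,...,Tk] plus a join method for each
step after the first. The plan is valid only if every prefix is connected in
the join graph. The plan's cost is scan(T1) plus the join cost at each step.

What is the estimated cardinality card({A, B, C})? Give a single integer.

2000

Tables in S: A(100), B(40), C(200)
Edges inside S: C-A(d=20), A-B(d=20)
numerator = 100 * 40 * 200 = 800000
denominator = 20 * 20 = 400
card(S) = 800000 / 400 = 2000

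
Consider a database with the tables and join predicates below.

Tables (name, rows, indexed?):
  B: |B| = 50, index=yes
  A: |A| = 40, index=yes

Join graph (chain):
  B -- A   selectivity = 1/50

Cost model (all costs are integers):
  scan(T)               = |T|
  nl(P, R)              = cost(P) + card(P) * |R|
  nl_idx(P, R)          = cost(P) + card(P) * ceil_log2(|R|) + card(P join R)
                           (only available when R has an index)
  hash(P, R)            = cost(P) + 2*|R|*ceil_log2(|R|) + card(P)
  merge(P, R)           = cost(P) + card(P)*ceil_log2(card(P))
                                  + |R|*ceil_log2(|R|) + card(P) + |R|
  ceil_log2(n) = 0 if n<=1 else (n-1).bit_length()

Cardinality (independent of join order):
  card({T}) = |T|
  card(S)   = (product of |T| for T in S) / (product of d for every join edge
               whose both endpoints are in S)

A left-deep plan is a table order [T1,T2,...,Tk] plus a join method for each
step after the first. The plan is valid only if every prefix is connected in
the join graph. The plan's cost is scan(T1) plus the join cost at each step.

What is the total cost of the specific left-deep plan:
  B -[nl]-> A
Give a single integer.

2050

step 1: scan B: cost=50, card=50
step 2: join A via nl
    card(P join A) = 50*40/(50) = 40
    cost = 50 + 50*40 = 2050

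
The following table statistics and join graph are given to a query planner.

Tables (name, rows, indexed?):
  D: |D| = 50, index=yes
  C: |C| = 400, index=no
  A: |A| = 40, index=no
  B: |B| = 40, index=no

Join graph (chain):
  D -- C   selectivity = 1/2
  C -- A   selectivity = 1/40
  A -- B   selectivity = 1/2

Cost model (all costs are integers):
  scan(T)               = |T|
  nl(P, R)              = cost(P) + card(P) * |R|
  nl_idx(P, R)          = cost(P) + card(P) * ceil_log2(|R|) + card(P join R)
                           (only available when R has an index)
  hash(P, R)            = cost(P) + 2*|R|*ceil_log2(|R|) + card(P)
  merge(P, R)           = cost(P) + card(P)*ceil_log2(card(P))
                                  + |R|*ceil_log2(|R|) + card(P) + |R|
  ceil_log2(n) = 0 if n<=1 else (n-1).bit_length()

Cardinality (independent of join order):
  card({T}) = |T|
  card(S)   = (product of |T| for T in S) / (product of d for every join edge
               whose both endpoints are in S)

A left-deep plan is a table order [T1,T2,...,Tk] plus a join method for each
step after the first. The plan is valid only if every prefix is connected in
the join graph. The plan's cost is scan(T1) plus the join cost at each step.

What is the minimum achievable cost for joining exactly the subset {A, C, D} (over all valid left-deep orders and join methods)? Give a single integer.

Selinger DP over subsets of {A,C,D}:
  {D}: scan cost=50, card=50
  {C}: scan cost=400, card=400
  {A}: scan cost=40, card=40
  {CD}: card=10000; try (D,hash)→1400, (C,merge)→4400, (D,merge)→4750, (C,hash)→7300, (D,nl_idx)→12800, (C,nl)→20050 …(+1); best=1400 via (D,hash)
  {AC}: card=400; try (A,hash)→1280, (C,merge)→4320, (A,merge)→4680, (C,hash)→7280, (C,nl)→16040, (A,nl)→16400; best=1280 via (A,hash)
  {ACD}: card=10000; try (D,hash)→2280, (D,merge)→5630, (A,hash)→11880, (D,nl_idx)→13680, (D,nl)→21280, (A,merge)→151680 …(+1); best=2280 via (D,hash)

2280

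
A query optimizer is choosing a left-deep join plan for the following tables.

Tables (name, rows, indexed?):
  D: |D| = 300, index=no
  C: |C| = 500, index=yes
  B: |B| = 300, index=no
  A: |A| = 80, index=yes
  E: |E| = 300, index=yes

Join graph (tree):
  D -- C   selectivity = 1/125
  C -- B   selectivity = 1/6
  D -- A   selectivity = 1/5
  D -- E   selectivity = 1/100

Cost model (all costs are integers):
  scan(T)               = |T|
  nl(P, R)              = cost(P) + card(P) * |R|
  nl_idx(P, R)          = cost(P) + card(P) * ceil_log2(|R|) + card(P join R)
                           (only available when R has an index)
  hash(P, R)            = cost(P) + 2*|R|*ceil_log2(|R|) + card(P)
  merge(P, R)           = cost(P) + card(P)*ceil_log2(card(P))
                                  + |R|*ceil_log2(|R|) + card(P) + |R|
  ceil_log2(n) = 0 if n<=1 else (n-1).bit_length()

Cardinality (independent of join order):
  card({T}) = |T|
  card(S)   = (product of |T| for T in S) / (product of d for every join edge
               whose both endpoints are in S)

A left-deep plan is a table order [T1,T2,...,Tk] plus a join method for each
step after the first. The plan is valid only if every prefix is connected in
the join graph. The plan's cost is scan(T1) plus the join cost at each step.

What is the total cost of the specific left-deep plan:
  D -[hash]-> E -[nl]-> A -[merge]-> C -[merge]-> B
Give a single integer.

step 1: scan D: cost=300, card=300
step 2: join E via hash
    card(P join E) = 300*300/(100) = 900
    cost = 300 + 2*300*9 + 300 = 6000
step 3: join A via nl
    card(P join A) = 900*80/(5) = 14400
    cost = 6000 + 900*80 = 78000
step 4: join C via merge
    card(P join C) = 14400*500/(125) = 57600
    cost = 78000 + 14400*14 + 500*9 + 14400 + 500 = 299000
step 5: join B via merge
    card(P join B) = 57600*300/(6) = 2880000
    cost = 299000 + 57600*16 + 300*9 + 57600 + 300 = 1281200

1281200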